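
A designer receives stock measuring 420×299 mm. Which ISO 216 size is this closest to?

A3 (297 × 420 mm)

Aspect ratio 420/299 ≈ 1.405 — close to the ISO √2 ≈ 1.414.
In the A-series (A0 area = 1 m²): A3 = 297 × 420 mm.
Off by 2 mm total — nearest standard size.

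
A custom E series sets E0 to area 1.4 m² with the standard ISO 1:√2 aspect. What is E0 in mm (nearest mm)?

Let the short side be w mm. Then w · w√2 = 1.4 m² = 1,400,000 mm².
w² = 1,400,000/√2, so w ≈ 995.0 mm; long side = w√2 ≈ 1407.1 mm.

995 × 1407 mm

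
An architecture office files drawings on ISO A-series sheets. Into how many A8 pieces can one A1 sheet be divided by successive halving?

Each ISO step halves the sheet: 1 × A1 → 2 × A2 → 4 × A3 → 8 × A4 → …
From A1 to A8 is 7 halving steps: 2^7 = 128.

128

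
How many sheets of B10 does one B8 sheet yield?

B8 = 62 × 88 mm; B10 = 31 × 44 mm.
Each halving step doubles the count; 2 steps from B8 to B10.
2^2 = 4.

4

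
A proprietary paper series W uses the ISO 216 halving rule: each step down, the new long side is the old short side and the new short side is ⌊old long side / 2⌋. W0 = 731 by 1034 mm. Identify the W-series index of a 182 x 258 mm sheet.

W4

W0: 731 × 1034 mm
W1: 517 × 731 mm
W2: 365 × 517 mm
W3: 258 × 365 mm
W4: 182 × 258 mm
W5: 129 × 182 mm
→ matches W4.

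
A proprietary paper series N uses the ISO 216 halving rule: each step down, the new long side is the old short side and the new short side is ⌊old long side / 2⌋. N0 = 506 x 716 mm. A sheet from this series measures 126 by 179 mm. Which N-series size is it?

N0: 506 × 716 mm
N1: 358 × 506 mm
N2: 253 × 358 mm
N3: 179 × 253 mm
N4: 126 × 179 mm
N5: 89 × 126 mm
→ matches N4.

N4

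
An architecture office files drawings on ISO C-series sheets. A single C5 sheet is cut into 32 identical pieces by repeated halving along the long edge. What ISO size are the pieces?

C10

32 = 2^5, so 5 halving steps.
C5 → C6 → … → C10 after 5 steps.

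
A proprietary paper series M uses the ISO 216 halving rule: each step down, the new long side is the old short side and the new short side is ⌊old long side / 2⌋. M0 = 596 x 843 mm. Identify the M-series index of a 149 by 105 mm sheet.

M0: 596 × 843 mm
M1: 421 × 596 mm
M2: 298 × 421 mm
M3: 210 × 298 mm
M4: 149 × 210 mm
M5: 105 × 149 mm
M6: 74 × 105 mm
→ matches M5.

M5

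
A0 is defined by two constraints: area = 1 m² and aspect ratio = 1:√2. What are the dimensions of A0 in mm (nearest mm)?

841 × 1189 mm

Let the short side be w mm. Then the long side is w√2 and w · w√2 = 10⁶ mm².
w² = 10⁶/√2, so w = 1000 / 2^(1/4) ≈ 840.9 mm; long side = 1000 · 2^(1/4) ≈ 1189.2 mm.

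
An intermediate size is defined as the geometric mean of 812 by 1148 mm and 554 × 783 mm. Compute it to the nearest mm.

Short side: √(812 · 554) = √449848 ≈ 670.7 → 671 mm
Long side: √(1148 · 783) = √898884 ≈ 948.1 → 948 mm

671 × 948 mm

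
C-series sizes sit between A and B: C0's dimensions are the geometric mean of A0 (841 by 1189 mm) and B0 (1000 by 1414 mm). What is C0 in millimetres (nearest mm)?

Short: √(841 · 1000) = √841000 ≈ 917.1 mm.
Long: √(1189 · 1414) = √1681246 ≈ 1296.6 mm.

917 × 1297 mm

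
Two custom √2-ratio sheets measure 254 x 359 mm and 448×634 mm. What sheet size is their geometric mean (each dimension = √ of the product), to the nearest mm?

Short side: √(254 · 448) = √113792 ≈ 337.3 → 337 mm
Long side: √(359 · 634) = √227606 ≈ 477.1 → 477 mm

337 × 477 mm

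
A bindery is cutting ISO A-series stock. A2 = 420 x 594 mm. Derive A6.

105 × 148 mm

A3: ⌊594/2⌋ × 420 = 297 × 420 mm
A4: ⌊420/2⌋ × 297 = 210 × 297 mm
A5: ⌊297/2⌋ × 210 = 148 × 210 mm
A6: ⌊210/2⌋ × 148 = 105 × 148 mm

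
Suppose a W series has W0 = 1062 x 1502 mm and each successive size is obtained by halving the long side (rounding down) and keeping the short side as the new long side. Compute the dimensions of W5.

187 × 265 mm

W1: ⌊1502/2⌋ × 1062 = 751 × 1062 mm
W2: ⌊1062/2⌋ × 751 = 531 × 751 mm
W3: ⌊751/2⌋ × 531 = 375 × 531 mm
W4: ⌊531/2⌋ × 375 = 265 × 375 mm
W5: ⌊375/2⌋ × 265 = 187 × 265 mm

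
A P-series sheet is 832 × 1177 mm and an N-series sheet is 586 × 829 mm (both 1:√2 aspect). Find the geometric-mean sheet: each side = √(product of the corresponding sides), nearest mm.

Short side: √(832 · 586) = √487552 ≈ 698.2 → 698 mm
Long side: √(1177 · 829) = √975733 ≈ 987.8 → 988 mm

698 × 988 mm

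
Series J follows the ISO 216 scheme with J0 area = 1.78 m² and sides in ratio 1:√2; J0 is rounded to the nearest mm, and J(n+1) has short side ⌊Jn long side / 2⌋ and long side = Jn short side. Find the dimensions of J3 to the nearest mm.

396 × 561 mm

Let J0's short side be w mm. w · w√2 = 1.78 m² = 1,780,000 mm², so w ≈ 1121.9 mm and w√2 ≈ 1586.6 mm → J0 = 1122 × 1587 mm.
J1: ⌊1587/2⌋ × 1122 = 793 × 1122 mm
J2: ⌊1122/2⌋ × 793 = 561 × 793 mm
J3: ⌊793/2⌋ × 561 = 396 × 561 mm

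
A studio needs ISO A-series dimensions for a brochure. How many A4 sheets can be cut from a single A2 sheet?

Each ISO step halves the sheet: 1 × A2 → 2 × A3 → 4 × A4
From A2 to A4 is 2 halving steps: 2^2 = 4.

4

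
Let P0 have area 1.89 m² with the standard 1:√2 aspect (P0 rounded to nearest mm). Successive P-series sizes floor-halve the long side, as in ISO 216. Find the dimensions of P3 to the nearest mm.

Let P0's short side be w mm. w · w√2 = 1.89 m² = 1,890,000 mm², so w ≈ 1156.0 mm and w√2 ≈ 1634.9 mm → P0 = 1156 × 1635 mm.
P1: ⌊1635/2⌋ × 1156 = 817 × 1156 mm
P2: ⌊1156/2⌋ × 817 = 578 × 817 mm
P3: ⌊817/2⌋ × 578 = 408 × 578 mm

408 × 578 mm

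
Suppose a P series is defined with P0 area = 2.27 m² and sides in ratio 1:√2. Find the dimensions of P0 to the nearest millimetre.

Let the short side be w mm. Then w · w√2 = 2.27 m² = 2,270,000 mm².
w² = 2,270,000/√2, so w ≈ 1266.9 mm; long side = w√2 ≈ 1791.7 mm.

1267 × 1792 mm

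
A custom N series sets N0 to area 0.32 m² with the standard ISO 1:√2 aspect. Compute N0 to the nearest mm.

476 × 673 mm

Let the short side be w mm. Then w · w√2 = 0.32 m² = 320,000 mm².
w² = 320,000/√2, so w ≈ 475.7 mm; long side = w√2 ≈ 672.7 mm.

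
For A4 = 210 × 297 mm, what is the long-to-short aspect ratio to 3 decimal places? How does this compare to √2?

297 / 210 = 1.414
Matches √2 ≈ 1.414 — the ISO 216 defining ratio.

1.414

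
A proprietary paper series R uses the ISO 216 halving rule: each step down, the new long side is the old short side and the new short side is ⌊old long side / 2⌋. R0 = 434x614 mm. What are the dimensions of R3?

153 × 217 mm

R1: ⌊614/2⌋ × 434 = 307 × 434 mm
R2: ⌊434/2⌋ × 307 = 217 × 307 mm
R3: ⌊307/2⌋ × 217 = 153 × 217 mm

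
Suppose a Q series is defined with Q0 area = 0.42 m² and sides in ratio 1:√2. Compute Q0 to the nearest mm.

Let the short side be w mm. Then w · w√2 = 0.42 m² = 420,000 mm².
w² = 420,000/√2, so w ≈ 545.0 mm; long side = w√2 ≈ 770.7 mm.

545 × 771 mm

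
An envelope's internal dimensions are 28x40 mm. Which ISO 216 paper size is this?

Aspect ratio 40/28 ≈ 1.429 — close to the ISO √2 ≈ 1.414.
In the C-series (envelope sizes, between A and B): C10 = 28 × 40 mm.

C10 (28 × 40 mm)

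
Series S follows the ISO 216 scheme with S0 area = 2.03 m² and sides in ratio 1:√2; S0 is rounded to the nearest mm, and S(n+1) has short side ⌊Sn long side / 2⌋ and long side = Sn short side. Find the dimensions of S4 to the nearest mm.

299 × 423 mm

Let S0's short side be w mm. w · w√2 = 2.03 m² = 2,030,000 mm², so w ≈ 1198.1 mm and w√2 ≈ 1694.4 mm → S0 = 1198 × 1694 mm.
S1: ⌊1694/2⌋ × 1198 = 847 × 1198 mm
S2: ⌊1198/2⌋ × 847 = 599 × 847 mm
S3: ⌊847/2⌋ × 599 = 423 × 599 mm
S4: ⌊599/2⌋ × 423 = 299 × 423 mm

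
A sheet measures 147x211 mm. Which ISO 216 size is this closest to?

A5 (148 × 210 mm)

Aspect ratio 211/147 ≈ 1.435 (ISO target is √2 ≈ 1.414).
In the A-series (A0 area = 1 m²): A5 = 148 × 210 mm.
Off by 2 mm total — nearest standard size.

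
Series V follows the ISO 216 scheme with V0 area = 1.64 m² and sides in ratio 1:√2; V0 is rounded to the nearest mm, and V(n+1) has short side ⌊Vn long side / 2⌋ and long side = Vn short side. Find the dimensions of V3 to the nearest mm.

380 × 538 mm

Let V0's short side be w mm. w · w√2 = 1.64 m² = 1,640,000 mm², so w ≈ 1076.9 mm and w√2 ≈ 1522.9 mm → V0 = 1077 × 1523 mm.
V1: ⌊1523/2⌋ × 1077 = 761 × 1077 mm
V2: ⌊1077/2⌋ × 761 = 538 × 761 mm
V3: ⌊761/2⌋ × 538 = 380 × 538 mm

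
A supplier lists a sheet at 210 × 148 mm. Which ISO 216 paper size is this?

Aspect ratio 210/148 ≈ 1.419 — close to the ISO √2 ≈ 1.414.
In the A-series (A0 area = 1 m²): A5 = 148 × 210 mm.

A5 (148 × 210 mm)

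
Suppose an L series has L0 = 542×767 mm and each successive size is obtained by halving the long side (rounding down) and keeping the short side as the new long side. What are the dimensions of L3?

L1 = 383 × 542 mm (from L0 by 1 halving).
L2: ⌊542/2⌋ × 383 = 271 × 383 mm
L3: ⌊383/2⌋ × 271 = 191 × 271 mm

191 × 271 mm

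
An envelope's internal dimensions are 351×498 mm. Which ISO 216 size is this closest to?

B3 (353 × 500 mm)

Aspect ratio 498/351 ≈ 1.419 — close to the ISO √2 ≈ 1.414.
In the B-series (B0 = 1000 × 1414 mm): B3 = 353 × 500 mm.
Off by 4 mm total — nearest standard size.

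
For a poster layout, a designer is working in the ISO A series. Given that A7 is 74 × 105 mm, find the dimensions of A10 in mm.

A8: ⌊105/2⌋ × 74 = 52 × 74 mm
A9: ⌊74/2⌋ × 52 = 37 × 52 mm
A10: ⌊52/2⌋ × 37 = 26 × 37 mm

26 × 37 mm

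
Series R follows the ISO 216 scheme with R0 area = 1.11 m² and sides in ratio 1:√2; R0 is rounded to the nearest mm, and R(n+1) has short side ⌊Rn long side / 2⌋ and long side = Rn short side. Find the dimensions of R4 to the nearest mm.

Let R0's short side be w mm. w · w√2 = 1.11 m² = 1,110,000 mm², so w ≈ 885.9 mm and w√2 ≈ 1252.9 mm → R0 = 886 × 1253 mm.
R1: ⌊1253/2⌋ × 886 = 626 × 886 mm
R2: ⌊886/2⌋ × 626 = 443 × 626 mm
R3: ⌊626/2⌋ × 443 = 313 × 443 mm
R4: ⌊443/2⌋ × 313 = 221 × 313 mm

221 × 313 mm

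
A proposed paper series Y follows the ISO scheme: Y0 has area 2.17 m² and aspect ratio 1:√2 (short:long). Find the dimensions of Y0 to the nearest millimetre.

Let the short side be w mm. Then w · w√2 = 2.17 m² = 2,170,000 mm².
w² = 2,170,000/√2, so w ≈ 1238.7 mm; long side = w√2 ≈ 1751.8 mm.

1239 × 1752 mm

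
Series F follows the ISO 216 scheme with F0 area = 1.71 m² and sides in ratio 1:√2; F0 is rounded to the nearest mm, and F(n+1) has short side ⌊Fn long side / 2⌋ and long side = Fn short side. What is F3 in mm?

Let F0's short side be w mm. w · w√2 = 1.71 m² = 1,710,000 mm², so w ≈ 1099.6 mm and w√2 ≈ 1555.1 mm → F0 = 1100 × 1555 mm.
F1: ⌊1555/2⌋ × 1100 = 777 × 1100 mm
F2: ⌊1100/2⌋ × 777 = 550 × 777 mm
F3: ⌊777/2⌋ × 550 = 388 × 550 mm

388 × 550 mm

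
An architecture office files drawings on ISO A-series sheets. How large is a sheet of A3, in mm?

A0 = 841 × 1189 mm (A0 has area 1 m², aspect 1:√2).
A1: ⌊1189/2⌋ × 841 = 594 × 841 mm
A2: ⌊841/2⌋ × 594 = 420 × 594 mm
A3: ⌊594/2⌋ × 420 = 297 × 420 mm

297 × 420 mm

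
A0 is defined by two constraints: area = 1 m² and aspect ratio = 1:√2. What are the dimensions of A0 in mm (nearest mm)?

Let the short side be w mm. Then the long side is w√2 and w · w√2 = 10⁶ mm².
w² = 10⁶/√2, so w = 1000 / 2^(1/4) ≈ 840.9 mm; long side = 1000 · 2^(1/4) ≈ 1189.2 mm.

841 × 1189 mm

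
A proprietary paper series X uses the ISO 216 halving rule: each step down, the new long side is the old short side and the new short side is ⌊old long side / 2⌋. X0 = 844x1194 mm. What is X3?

X1 = 597 × 844 mm (from X0 by 1 halving).
X2: ⌊844/2⌋ × 597 = 422 × 597 mm
X3: ⌊597/2⌋ × 422 = 298 × 422 mm

298 × 422 mm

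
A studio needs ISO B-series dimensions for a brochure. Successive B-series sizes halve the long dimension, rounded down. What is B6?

125 × 176 mm

B0 = 1000 × 1414 mm (B0 has a 1000 mm short side, aspect 1:√2).
B1: ⌊1414/2⌋ × 1000 = 707 × 1000 mm
B2: ⌊1000/2⌋ × 707 = 500 × 707 mm
B3: ⌊707/2⌋ × 500 = 353 × 500 mm
B4: ⌊500/2⌋ × 353 = 250 × 353 mm
B5: ⌊353/2⌋ × 250 = 176 × 250 mm
B6: ⌊250/2⌋ × 176 = 125 × 176 mm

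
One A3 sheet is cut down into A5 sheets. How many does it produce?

4

A3 = 297 × 420 mm; A5 = 148 × 210 mm.
Each halving step doubles the count; 2 steps from A3 to A5.
2^2 = 4.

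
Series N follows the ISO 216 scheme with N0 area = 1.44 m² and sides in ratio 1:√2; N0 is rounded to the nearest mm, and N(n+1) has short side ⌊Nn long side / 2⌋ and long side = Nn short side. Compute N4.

Let N0's short side be w mm. w · w√2 = 1.44 m² = 1,440,000 mm², so w ≈ 1009.1 mm and w√2 ≈ 1427.0 mm → N0 = 1009 × 1427 mm.
N1: ⌊1427/2⌋ × 1009 = 713 × 1009 mm
N2: ⌊1009/2⌋ × 713 = 504 × 713 mm
N3: ⌊713/2⌋ × 504 = 356 × 504 mm
N4: ⌊504/2⌋ × 356 = 252 × 356 mm

252 × 356 mm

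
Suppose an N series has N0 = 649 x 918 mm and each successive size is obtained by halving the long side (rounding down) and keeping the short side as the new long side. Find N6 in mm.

81 × 114 mm

N1: ⌊918/2⌋ × 649 = 459 × 649 mm
N2: ⌊649/2⌋ × 459 = 324 × 459 mm
N3: ⌊459/2⌋ × 324 = 229 × 324 mm
N4: ⌊324/2⌋ × 229 = 162 × 229 mm
N5: ⌊229/2⌋ × 162 = 114 × 162 mm
N6: ⌊162/2⌋ × 114 = 81 × 114 mm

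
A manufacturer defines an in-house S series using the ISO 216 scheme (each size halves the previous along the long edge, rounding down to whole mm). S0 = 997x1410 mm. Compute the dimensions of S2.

498 × 705 mm

S1: ⌊1410/2⌋ × 997 = 705 × 997 mm
S2: ⌊997/2⌋ × 705 = 498 × 705 mm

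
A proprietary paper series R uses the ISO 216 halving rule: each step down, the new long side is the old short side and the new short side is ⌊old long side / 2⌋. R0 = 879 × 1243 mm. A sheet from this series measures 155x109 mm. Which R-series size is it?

R0: 879 × 1243 mm
R1: 621 × 879 mm
R2: 439 × 621 mm
R3: 310 × 439 mm
R4: 219 × 310 mm
R5: 155 × 219 mm
R6: 109 × 155 mm
R7: 77 × 109 mm
→ matches R6.

R6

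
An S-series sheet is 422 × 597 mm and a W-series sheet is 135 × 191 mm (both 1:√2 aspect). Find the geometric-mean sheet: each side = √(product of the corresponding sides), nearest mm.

239 × 338 mm

Short side: √(422 · 135) = √56970 ≈ 238.7 → 239 mm
Long side: √(597 · 191) = √114027 ≈ 337.7 → 338 mm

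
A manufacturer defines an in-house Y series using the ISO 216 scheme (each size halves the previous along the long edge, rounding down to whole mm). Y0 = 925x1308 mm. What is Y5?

Y1: ⌊1308/2⌋ × 925 = 654 × 925 mm
Y2: ⌊925/2⌋ × 654 = 462 × 654 mm
Y3: ⌊654/2⌋ × 462 = 327 × 462 mm
Y4: ⌊462/2⌋ × 327 = 231 × 327 mm
Y5: ⌊327/2⌋ × 231 = 163 × 231 mm

163 × 231 mm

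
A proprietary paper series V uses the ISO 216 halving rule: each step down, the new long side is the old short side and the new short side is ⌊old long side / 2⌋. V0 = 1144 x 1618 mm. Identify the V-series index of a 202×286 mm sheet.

V0: 1144 × 1618 mm
V1: 809 × 1144 mm
V2: 572 × 809 mm
V3: 404 × 572 mm
V4: 286 × 404 mm
V5: 202 × 286 mm
V6: 143 × 202 mm
→ matches V5.

V5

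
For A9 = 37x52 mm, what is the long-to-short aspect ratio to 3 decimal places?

1.405

52 / 37 = 1.405
ISO 216 targets √2 ≈ 1.414; the -0.009 deviation is from mm rounding.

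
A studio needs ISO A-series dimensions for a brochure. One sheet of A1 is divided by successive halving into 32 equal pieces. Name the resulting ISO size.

32 = 2^5, so 5 halving steps.
A1 → A2 → … → A6 after 5 steps.

A6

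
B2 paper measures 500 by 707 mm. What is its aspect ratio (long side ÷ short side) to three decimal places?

707 / 500 = 1.414
Matches √2 ≈ 1.414 — the ISO 216 defining ratio.

1.414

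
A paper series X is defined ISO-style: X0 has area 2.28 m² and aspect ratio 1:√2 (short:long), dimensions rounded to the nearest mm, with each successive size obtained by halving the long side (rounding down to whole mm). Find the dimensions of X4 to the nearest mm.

Let X0's short side be w mm. w · w√2 = 2.28 m² = 2,280,000 mm², so w ≈ 1269.7 mm and w√2 ≈ 1795.7 mm → X0 = 1270 × 1796 mm.
X1: ⌊1796/2⌋ × 1270 = 898 × 1270 mm
X2: ⌊1270/2⌋ × 898 = 635 × 898 mm
X3: ⌊898/2⌋ × 635 = 449 × 635 mm
X4: ⌊635/2⌋ × 449 = 317 × 449 mm

317 × 449 mm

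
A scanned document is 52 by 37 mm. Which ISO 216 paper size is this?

Aspect ratio 52/37 ≈ 1.405 — close to the ISO √2 ≈ 1.414.
In the A-series (A0 area = 1 m²): A9 = 37 × 52 mm.

A9 (37 × 52 mm)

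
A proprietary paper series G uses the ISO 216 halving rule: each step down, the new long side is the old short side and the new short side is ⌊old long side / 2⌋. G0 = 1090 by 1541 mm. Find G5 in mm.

192 × 272 mm

G1: ⌊1541/2⌋ × 1090 = 770 × 1090 mm
G2: ⌊1090/2⌋ × 770 = 545 × 770 mm
G3: ⌊770/2⌋ × 545 = 385 × 545 mm
G4: ⌊545/2⌋ × 385 = 272 × 385 mm
G5: ⌊385/2⌋ × 272 = 192 × 272 mm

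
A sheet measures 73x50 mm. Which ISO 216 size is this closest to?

A8 (52 × 74 mm)

Aspect ratio 73/50 ≈ 1.460 (ISO target is √2 ≈ 1.414).
In the A-series (A0 area = 1 m²): A8 = 52 × 74 mm.
Off by 3 mm total — nearest standard size.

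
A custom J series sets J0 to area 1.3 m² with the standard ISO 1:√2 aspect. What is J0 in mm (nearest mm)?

Let the short side be w mm. Then w · w√2 = 1.3 m² = 1,300,000 mm².
w² = 1,300,000/√2, so w ≈ 958.8 mm; long side = w√2 ≈ 1355.9 mm.

959 × 1356 mm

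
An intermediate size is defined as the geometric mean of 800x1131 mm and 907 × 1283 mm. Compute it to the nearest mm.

852 × 1205 mm

Short side: √(800 · 907) = √725600 ≈ 851.8 → 852 mm
Long side: √(1131 · 1283) = √1451073 ≈ 1204.6 → 1205 mm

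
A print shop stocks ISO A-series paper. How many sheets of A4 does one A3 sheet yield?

2

Each ISO step halves the sheet: 1 × A3 → 2 × A4
From A3 to A4 is 1 halving step: 2^1 = 2.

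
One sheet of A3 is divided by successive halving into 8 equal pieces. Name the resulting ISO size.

8 = 2^3, so 3 halving steps.
A3 → A4 → … → A6 after 3 steps.

A6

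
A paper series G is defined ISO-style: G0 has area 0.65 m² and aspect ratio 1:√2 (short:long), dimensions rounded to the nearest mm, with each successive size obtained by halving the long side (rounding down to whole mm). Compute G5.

119 × 169 mm

Let G0's short side be w mm. w · w√2 = 0.65 m² = 650,000 mm², so w ≈ 678.0 mm and w√2 ≈ 958.8 mm → G0 = 678 × 959 mm.
G1: ⌊959/2⌋ × 678 = 479 × 678 mm
G2: ⌊678/2⌋ × 479 = 339 × 479 mm
G3: ⌊479/2⌋ × 339 = 239 × 339 mm
G4: ⌊339/2⌋ × 239 = 169 × 239 mm
G5: ⌊239/2⌋ × 169 = 119 × 169 mm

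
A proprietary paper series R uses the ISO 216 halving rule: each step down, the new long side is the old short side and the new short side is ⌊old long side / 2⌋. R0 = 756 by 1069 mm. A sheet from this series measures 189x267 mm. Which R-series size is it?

R0: 756 × 1069 mm
R1: 534 × 756 mm
R2: 378 × 534 mm
R3: 267 × 378 mm
R4: 189 × 267 mm
R5: 133 × 189 mm
→ matches R4.

R4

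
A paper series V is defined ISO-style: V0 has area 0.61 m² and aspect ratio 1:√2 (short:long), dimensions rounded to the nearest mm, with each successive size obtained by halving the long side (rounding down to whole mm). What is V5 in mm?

116 × 164 mm

Let V0's short side be w mm. w · w√2 = 0.61 m² = 610,000 mm², so w ≈ 656.8 mm and w√2 ≈ 928.8 mm → V0 = 657 × 929 mm.
V1: ⌊929/2⌋ × 657 = 464 × 657 mm
V2: ⌊657/2⌋ × 464 = 328 × 464 mm
V3: ⌊464/2⌋ × 328 = 232 × 328 mm
V4: ⌊328/2⌋ × 232 = 164 × 232 mm
V5: ⌊232/2⌋ × 164 = 116 × 164 mm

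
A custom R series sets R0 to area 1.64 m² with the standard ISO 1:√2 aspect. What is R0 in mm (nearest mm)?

Let the short side be w mm. Then w · w√2 = 1.64 m² = 1,640,000 mm².
w² = 1,640,000/√2, so w ≈ 1076.9 mm; long side = w√2 ≈ 1522.9 mm.

1077 × 1523 mm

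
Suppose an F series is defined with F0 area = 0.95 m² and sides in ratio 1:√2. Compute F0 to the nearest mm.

820 × 1159 mm

Let the short side be w mm. Then w · w√2 = 0.95 m² = 950,000 mm².
w² = 950,000/√2, so w ≈ 819.6 mm; long side = w√2 ≈ 1159.1 mm.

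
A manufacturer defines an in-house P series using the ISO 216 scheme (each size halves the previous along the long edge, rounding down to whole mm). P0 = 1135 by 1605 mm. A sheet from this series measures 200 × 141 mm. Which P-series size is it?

P0: 1135 × 1605 mm
P1: 802 × 1135 mm
P2: 567 × 802 mm
P3: 401 × 567 mm
P4: 283 × 401 mm
P5: 200 × 283 mm
P6: 141 × 200 mm
P7: 100 × 141 mm
→ matches P6.

P6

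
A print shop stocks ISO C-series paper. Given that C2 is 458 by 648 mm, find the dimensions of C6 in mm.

114 × 162 mm

C3: ⌊648/2⌋ × 458 = 324 × 458 mm
C4: ⌊458/2⌋ × 324 = 229 × 324 mm
C5: ⌊324/2⌋ × 229 = 162 × 229 mm
C6: ⌊229/2⌋ × 162 = 114 × 162 mm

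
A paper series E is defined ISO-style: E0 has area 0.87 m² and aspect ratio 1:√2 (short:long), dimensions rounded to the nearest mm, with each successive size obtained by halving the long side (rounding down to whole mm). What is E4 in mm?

196 × 277 mm

Let E0's short side be w mm. w · w√2 = 0.87 m² = 870,000 mm², so w ≈ 784.3 mm and w√2 ≈ 1109.2 mm → E0 = 784 × 1109 mm.
E1: ⌊1109/2⌋ × 784 = 554 × 784 mm
E2: ⌊784/2⌋ × 554 = 392 × 554 mm
E3: ⌊554/2⌋ × 392 = 277 × 392 mm
E4: ⌊392/2⌋ × 277 = 196 × 277 mm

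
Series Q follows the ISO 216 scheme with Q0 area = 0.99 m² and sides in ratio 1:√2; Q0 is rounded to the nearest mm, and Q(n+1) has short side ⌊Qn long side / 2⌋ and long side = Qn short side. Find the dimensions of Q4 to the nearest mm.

209 × 295 mm

Let Q0's short side be w mm. w · w√2 = 0.99 m² = 990,000 mm², so w ≈ 836.7 mm and w√2 ≈ 1183.2 mm → Q0 = 837 × 1183 mm.
Q1: ⌊1183/2⌋ × 837 = 591 × 837 mm
Q2: ⌊837/2⌋ × 591 = 418 × 591 mm
Q3: ⌊591/2⌋ × 418 = 295 × 418 mm
Q4: ⌊418/2⌋ × 295 = 209 × 295 mm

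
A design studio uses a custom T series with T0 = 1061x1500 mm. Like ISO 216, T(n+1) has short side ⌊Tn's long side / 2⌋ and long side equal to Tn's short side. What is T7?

T1 = 750 × 1061 mm (from T0 by 1 halving).
T2: ⌊1061/2⌋ × 750 = 530 × 750 mm
T3: ⌊750/2⌋ × 530 = 375 × 530 mm
T4: ⌊530/2⌋ × 375 = 265 × 375 mm
T5: ⌊375/2⌋ × 265 = 187 × 265 mm
T6: ⌊265/2⌋ × 187 = 132 × 187 mm
T7: ⌊187/2⌋ × 132 = 93 × 132 mm

93 × 132 mm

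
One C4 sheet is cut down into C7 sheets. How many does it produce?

8

Each ISO step halves the sheet: 1 × C4 → 2 × C5 → 4 × C6 → 8 × C7
From C4 to C7 is 3 halving steps: 2^3 = 8.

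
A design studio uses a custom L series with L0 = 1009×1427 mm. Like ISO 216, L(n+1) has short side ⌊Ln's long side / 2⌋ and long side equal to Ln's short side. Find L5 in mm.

178 × 252 mm

L1: ⌊1427/2⌋ × 1009 = 713 × 1009 mm
L2: ⌊1009/2⌋ × 713 = 504 × 713 mm
L3: ⌊713/2⌋ × 504 = 356 × 504 mm
L4: ⌊504/2⌋ × 356 = 252 × 356 mm
L5: ⌊356/2⌋ × 252 = 178 × 252 mm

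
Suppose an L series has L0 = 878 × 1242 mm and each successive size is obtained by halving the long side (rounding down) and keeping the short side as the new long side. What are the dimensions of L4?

L1: ⌊1242/2⌋ × 878 = 621 × 878 mm
L2: ⌊878/2⌋ × 621 = 439 × 621 mm
L3: ⌊621/2⌋ × 439 = 310 × 439 mm
L4: ⌊439/2⌋ × 310 = 219 × 310 mm

219 × 310 mm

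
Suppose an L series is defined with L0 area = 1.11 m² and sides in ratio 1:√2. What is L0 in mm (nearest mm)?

Let the short side be w mm. Then w · w√2 = 1.11 m² = 1,110,000 mm².
w² = 1,110,000/√2, so w ≈ 885.9 mm; long side = w√2 ≈ 1252.9 mm.

886 × 1253 mm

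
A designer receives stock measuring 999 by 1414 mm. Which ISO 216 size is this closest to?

Aspect ratio 1414/999 ≈ 1.415 — close to the ISO √2 ≈ 1.414.
In the B-series (B0 = 1000 × 1414 mm): B0 = 1000 × 1414 mm.
Off by 1 mm total — nearest standard size.

B0 (1000 × 1414 mm)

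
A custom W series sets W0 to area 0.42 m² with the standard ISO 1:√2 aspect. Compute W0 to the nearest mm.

545 × 771 mm

Let the short side be w mm. Then w · w√2 = 0.42 m² = 420,000 mm².
w² = 420,000/√2, so w ≈ 545.0 mm; long side = w√2 ≈ 770.7 mm.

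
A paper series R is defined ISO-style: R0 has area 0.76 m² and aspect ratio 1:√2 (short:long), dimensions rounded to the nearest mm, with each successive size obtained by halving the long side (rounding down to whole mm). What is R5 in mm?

129 × 183 mm

Let R0's short side be w mm. w · w√2 = 0.76 m² = 760,000 mm², so w ≈ 733.1 mm and w√2 ≈ 1036.7 mm → R0 = 733 × 1037 mm.
R1: ⌊1037/2⌋ × 733 = 518 × 733 mm
R2: ⌊733/2⌋ × 518 = 366 × 518 mm
R3: ⌊518/2⌋ × 366 = 259 × 366 mm
R4: ⌊366/2⌋ × 259 = 183 × 259 mm
R5: ⌊259/2⌋ × 183 = 129 × 183 mm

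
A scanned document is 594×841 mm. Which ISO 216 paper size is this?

A1 (594 × 841 mm)

Aspect ratio 841/594 ≈ 1.416 — close to the ISO √2 ≈ 1.414.
In the A-series (A0 area = 1 m²): A1 = 594 × 841 mm.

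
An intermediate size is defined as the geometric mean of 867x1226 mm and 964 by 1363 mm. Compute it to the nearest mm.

Short side: √(867 · 964) = √835788 ≈ 914.2 → 914 mm
Long side: √(1226 · 1363) = √1671038 ≈ 1292.7 → 1293 mm

914 × 1293 mm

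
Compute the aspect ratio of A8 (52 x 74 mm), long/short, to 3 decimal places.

74 / 52 = 1.423
ISO 216 targets √2 ≈ 1.414; the +0.009 deviation is from mm rounding.

1.423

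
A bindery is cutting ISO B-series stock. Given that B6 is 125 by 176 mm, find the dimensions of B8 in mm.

62 × 88 mm

B7: ⌊176/2⌋ × 125 = 88 × 125 mm
B8: ⌊125/2⌋ × 88 = 62 × 88 mm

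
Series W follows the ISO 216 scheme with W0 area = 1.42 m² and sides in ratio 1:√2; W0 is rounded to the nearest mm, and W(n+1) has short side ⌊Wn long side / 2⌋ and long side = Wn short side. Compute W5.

177 × 250 mm

Let W0's short side be w mm. w · w√2 = 1.42 m² = 1,420,000 mm², so w ≈ 1002.0 mm and w√2 ≈ 1417.1 mm → W0 = 1002 × 1417 mm.
W1: ⌊1417/2⌋ × 1002 = 708 × 1002 mm
W2: ⌊1002/2⌋ × 708 = 501 × 708 mm
W3: ⌊708/2⌋ × 501 = 354 × 501 mm
W4: ⌊501/2⌋ × 354 = 250 × 354 mm
W5: ⌊354/2⌋ × 250 = 177 × 250 mm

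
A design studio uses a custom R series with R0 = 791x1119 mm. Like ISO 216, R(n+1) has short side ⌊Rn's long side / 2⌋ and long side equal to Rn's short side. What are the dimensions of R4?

R1: ⌊1119/2⌋ × 791 = 559 × 791 mm
R2: ⌊791/2⌋ × 559 = 395 × 559 mm
R3: ⌊559/2⌋ × 395 = 279 × 395 mm
R4: ⌊395/2⌋ × 279 = 197 × 279 mm

197 × 279 mm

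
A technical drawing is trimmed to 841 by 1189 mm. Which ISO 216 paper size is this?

Aspect ratio 1189/841 ≈ 1.414 — close to the ISO √2 ≈ 1.414.
In the A-series (A0 area = 1 m²): A0 = 841 × 1189 mm.

A0 (841 × 1189 mm)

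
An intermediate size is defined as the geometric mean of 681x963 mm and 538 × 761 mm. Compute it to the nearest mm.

Short side: √(681 · 538) = √366378 ≈ 605.3 → 605 mm
Long side: √(963 · 761) = √732843 ≈ 856.1 → 856 mm

605 × 856 mm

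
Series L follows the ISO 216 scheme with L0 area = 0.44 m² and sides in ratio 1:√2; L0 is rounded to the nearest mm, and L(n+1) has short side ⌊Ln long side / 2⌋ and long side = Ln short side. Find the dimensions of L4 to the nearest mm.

139 × 197 mm

Let L0's short side be w mm. w · w√2 = 0.44 m² = 440,000 mm², so w ≈ 557.8 mm and w√2 ≈ 788.8 mm → L0 = 558 × 789 mm.
L1: ⌊789/2⌋ × 558 = 394 × 558 mm
L2: ⌊558/2⌋ × 394 = 279 × 394 mm
L3: ⌊394/2⌋ × 279 = 197 × 279 mm
L4: ⌊279/2⌋ × 197 = 139 × 197 mm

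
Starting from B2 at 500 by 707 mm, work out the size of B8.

B3: ⌊707/2⌋ × 500 = 353 × 500 mm
B4: ⌊500/2⌋ × 353 = 250 × 353 mm
B5: ⌊353/2⌋ × 250 = 176 × 250 mm
B6: ⌊250/2⌋ × 176 = 125 × 176 mm
B7: ⌊176/2⌋ × 125 = 88 × 125 mm
B8: ⌊125/2⌋ × 88 = 62 × 88 mm

62 × 88 mm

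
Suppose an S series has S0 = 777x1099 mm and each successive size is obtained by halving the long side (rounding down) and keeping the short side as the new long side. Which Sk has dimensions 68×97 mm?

S7

S0: 777 × 1099 mm
S1: 549 × 777 mm
S2: 388 × 549 mm
S3: 274 × 388 mm
S4: 194 × 274 mm
S5: 137 × 194 mm
S6: 97 × 137 mm
S7: 68 × 97 mm
S8: 48 × 68 mm
→ matches S7.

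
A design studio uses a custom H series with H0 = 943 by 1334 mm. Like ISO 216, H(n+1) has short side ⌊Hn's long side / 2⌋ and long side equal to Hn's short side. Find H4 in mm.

H1: ⌊1334/2⌋ × 943 = 667 × 943 mm
H2: ⌊943/2⌋ × 667 = 471 × 667 mm
H3: ⌊667/2⌋ × 471 = 333 × 471 mm
H4: ⌊471/2⌋ × 333 = 235 × 333 mm

235 × 333 mm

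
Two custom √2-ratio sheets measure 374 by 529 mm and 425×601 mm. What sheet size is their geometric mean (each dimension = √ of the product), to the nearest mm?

Short side: √(374 · 425) = √158950 ≈ 398.7 → 399 mm
Long side: √(529 · 601) = √317929 ≈ 563.9 → 564 mm

399 × 564 mm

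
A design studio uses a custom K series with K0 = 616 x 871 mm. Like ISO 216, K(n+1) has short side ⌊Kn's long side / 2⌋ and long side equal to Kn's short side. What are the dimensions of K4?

154 × 217 mm

K1: ⌊871/2⌋ × 616 = 435 × 616 mm
K2: ⌊616/2⌋ × 435 = 308 × 435 mm
K3: ⌊435/2⌋ × 308 = 217 × 308 mm
K4: ⌊308/2⌋ × 217 = 154 × 217 mm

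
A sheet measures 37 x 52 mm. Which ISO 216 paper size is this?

A9 (37 × 52 mm)

Aspect ratio 52/37 ≈ 1.405 — close to the ISO √2 ≈ 1.414.
In the A-series (A0 area = 1 m²): A9 = 37 × 52 mm.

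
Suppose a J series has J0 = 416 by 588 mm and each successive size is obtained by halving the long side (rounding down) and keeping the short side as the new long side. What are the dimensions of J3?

J1: ⌊588/2⌋ × 416 = 294 × 416 mm
J2: ⌊416/2⌋ × 294 = 208 × 294 mm
J3: ⌊294/2⌋ × 208 = 147 × 208 mm

147 × 208 mm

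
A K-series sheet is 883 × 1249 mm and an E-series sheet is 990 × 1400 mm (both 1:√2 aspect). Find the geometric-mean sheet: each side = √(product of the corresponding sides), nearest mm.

935 × 1322 mm

Short side: √(883 · 990) = √874170 ≈ 935.0 → 935 mm
Long side: √(1249 · 1400) = √1748600 ≈ 1322.3 → 1322 mm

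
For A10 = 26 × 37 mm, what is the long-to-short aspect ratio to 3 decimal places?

37 / 26 = 1.423
ISO 216 targets √2 ≈ 1.414; the +0.009 deviation is from mm rounding.

1.423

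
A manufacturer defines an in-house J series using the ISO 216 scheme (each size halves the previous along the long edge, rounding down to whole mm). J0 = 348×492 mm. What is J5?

61 × 87 mm

J1: ⌊492/2⌋ × 348 = 246 × 348 mm
J2: ⌊348/2⌋ × 246 = 174 × 246 mm
J3: ⌊246/2⌋ × 174 = 123 × 174 mm
J4: ⌊174/2⌋ × 123 = 87 × 123 mm
J5: ⌊123/2⌋ × 87 = 61 × 87 mm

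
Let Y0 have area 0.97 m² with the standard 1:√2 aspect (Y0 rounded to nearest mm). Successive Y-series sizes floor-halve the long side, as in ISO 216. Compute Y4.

207 × 292 mm

Let Y0's short side be w mm. w · w√2 = 0.97 m² = 970,000 mm², so w ≈ 828.2 mm and w√2 ≈ 1171.2 mm → Y0 = 828 × 1171 mm.
Y1: ⌊1171/2⌋ × 828 = 585 × 828 mm
Y2: ⌊828/2⌋ × 585 = 414 × 585 mm
Y3: ⌊585/2⌋ × 414 = 292 × 414 mm
Y4: ⌊414/2⌋ × 292 = 207 × 292 mm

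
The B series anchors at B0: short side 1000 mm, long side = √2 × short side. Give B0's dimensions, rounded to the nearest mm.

1000 × 1414 mm

Short side = 1000 mm; long side = 1000√2 ≈ 1414.2 mm.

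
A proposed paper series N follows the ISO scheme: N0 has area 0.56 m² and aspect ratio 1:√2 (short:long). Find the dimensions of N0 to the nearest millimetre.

629 × 890 mm

Let the short side be w mm. Then w · w√2 = 0.56 m² = 560,000 mm².
w² = 560,000/√2, so w ≈ 629.3 mm; long side = w√2 ≈ 889.9 mm.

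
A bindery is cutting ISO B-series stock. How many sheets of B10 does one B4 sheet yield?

Each ISO step halves the sheet: 1 × B4 → 2 × B5 → 4 × B6 → 8 × B7 → …
From B4 to B10 is 6 halving steps: 2^6 = 64.

64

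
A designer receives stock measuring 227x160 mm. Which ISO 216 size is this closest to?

Aspect ratio 227/160 ≈ 1.419 — close to the ISO √2 ≈ 1.414.
In the C-series (envelope sizes, between A and B): C5 = 162 × 229 mm.
Off by 4 mm total — nearest standard size.

C5 (162 × 229 mm)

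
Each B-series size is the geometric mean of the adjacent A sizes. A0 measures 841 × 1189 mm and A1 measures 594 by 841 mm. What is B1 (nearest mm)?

707 × 1000 mm

Short side: √(841 · 594) = √499554 ≈ 706.8 → 707 mm
Long side: √(1189 · 841) = √999949 ≈ 1000.0 → 1000 mm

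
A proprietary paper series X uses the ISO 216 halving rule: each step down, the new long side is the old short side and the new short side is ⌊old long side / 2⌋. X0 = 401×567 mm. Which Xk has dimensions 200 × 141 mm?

X0: 401 × 567 mm
X1: 283 × 401 mm
X2: 200 × 283 mm
X3: 141 × 200 mm
X4: 100 × 141 mm
→ matches X3.

X3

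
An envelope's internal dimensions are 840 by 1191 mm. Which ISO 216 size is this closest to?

A0 (841 × 1189 mm)

Aspect ratio 1191/840 ≈ 1.418 — close to the ISO √2 ≈ 1.414.
In the A-series (A0 area = 1 m²): A0 = 841 × 1189 mm.
Off by 3 mm total — nearest standard size.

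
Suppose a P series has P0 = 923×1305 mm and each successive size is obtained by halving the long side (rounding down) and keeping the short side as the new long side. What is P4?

230 × 326 mm

P1: ⌊1305/2⌋ × 923 = 652 × 923 mm
P2: ⌊923/2⌋ × 652 = 461 × 652 mm
P3: ⌊652/2⌋ × 461 = 326 × 461 mm
P4: ⌊461/2⌋ × 326 = 230 × 326 mm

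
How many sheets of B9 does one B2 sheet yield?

Each ISO step halves the sheet: 1 × B2 → 2 × B3 → 4 × B4 → 8 × B5 → …
From B2 to B9 is 7 halving steps: 2^7 = 128.

128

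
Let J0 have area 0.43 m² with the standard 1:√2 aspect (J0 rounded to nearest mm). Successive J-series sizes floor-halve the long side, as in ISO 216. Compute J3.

195 × 275 mm

Let J0's short side be w mm. w · w√2 = 0.43 m² = 430,000 mm², so w ≈ 551.4 mm and w√2 ≈ 779.8 mm → J0 = 551 × 780 mm.
J1: ⌊780/2⌋ × 551 = 390 × 551 mm
J2: ⌊551/2⌋ × 390 = 275 × 390 mm
J3: ⌊390/2⌋ × 275 = 195 × 275 mm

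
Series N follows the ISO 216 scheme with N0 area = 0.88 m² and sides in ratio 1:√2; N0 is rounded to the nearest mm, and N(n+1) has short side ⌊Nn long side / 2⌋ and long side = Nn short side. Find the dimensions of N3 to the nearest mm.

279 × 394 mm

Let N0's short side be w mm. w · w√2 = 0.88 m² = 880,000 mm², so w ≈ 788.8 mm and w√2 ≈ 1115.6 mm → N0 = 789 × 1116 mm.
N1: ⌊1116/2⌋ × 789 = 558 × 789 mm
N2: ⌊789/2⌋ × 558 = 394 × 558 mm
N3: ⌊558/2⌋ × 394 = 279 × 394 mm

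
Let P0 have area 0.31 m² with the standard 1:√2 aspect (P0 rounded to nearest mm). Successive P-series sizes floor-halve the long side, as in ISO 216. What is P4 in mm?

117 × 165 mm

Let P0's short side be w mm. w · w√2 = 0.31 m² = 310,000 mm², so w ≈ 468.2 mm and w√2 ≈ 662.1 mm → P0 = 468 × 662 mm.
P1: ⌊662/2⌋ × 468 = 331 × 468 mm
P2: ⌊468/2⌋ × 331 = 234 × 331 mm
P3: ⌊331/2⌋ × 234 = 165 × 234 mm
P4: ⌊234/2⌋ × 165 = 117 × 165 mm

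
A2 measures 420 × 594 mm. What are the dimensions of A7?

A3: ⌊594/2⌋ × 420 = 297 × 420 mm
A4: ⌊420/2⌋ × 297 = 210 × 297 mm
A5: ⌊297/2⌋ × 210 = 148 × 210 mm
A6: ⌊210/2⌋ × 148 = 105 × 148 mm
A7: ⌊148/2⌋ × 105 = 74 × 105 mm

74 × 105 mm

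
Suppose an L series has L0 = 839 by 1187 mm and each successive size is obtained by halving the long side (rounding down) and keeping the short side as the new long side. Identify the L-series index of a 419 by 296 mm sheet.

L3

L0: 839 × 1187 mm
L1: 593 × 839 mm
L2: 419 × 593 mm
L3: 296 × 419 mm
L4: 209 × 296 mm
→ matches L3.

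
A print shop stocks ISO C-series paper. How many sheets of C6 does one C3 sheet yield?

8

C3 = 324 × 458 mm; C6 = 114 × 162 mm.
Each halving step doubles the count; 3 steps from C3 to C6.
2^3 = 8.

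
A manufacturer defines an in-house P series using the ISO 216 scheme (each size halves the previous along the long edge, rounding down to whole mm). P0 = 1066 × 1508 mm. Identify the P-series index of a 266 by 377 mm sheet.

P4

P0: 1066 × 1508 mm
P1: 754 × 1066 mm
P2: 533 × 754 mm
P3: 377 × 533 mm
P4: 266 × 377 mm
P5: 188 × 266 mm
→ matches P4.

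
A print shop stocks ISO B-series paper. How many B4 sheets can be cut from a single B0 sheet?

16

Each ISO step halves the sheet: 1 × B0 → 2 × B1 → 4 × B2 → 8 × B3 → …
From B0 to B4 is 4 halving steps: 2^4 = 16.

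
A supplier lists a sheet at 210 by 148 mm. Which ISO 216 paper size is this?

Aspect ratio 210/148 ≈ 1.419 — close to the ISO √2 ≈ 1.414.
In the A-series (A0 area = 1 m²): A5 = 148 × 210 mm.

A5 (148 × 210 mm)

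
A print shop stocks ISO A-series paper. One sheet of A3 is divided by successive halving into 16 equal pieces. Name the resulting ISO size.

16 = 2^4, so 4 halving steps.
A3 → A4 → … → A7 after 4 steps.

A7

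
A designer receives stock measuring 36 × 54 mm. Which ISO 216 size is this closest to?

A9 (37 × 52 mm)

Aspect ratio 54/36 ≈ 1.500 (ISO target is √2 ≈ 1.414).
In the A-series (A0 area = 1 m²): A9 = 37 × 52 mm.
Off by 3 mm total — nearest standard size.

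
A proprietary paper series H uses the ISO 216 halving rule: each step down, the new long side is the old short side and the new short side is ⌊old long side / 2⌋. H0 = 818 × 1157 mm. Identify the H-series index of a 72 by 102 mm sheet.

H0: 818 × 1157 mm
H1: 578 × 818 mm
H2: 409 × 578 mm
H3: 289 × 409 mm
H4: 204 × 289 mm
H5: 144 × 204 mm
H6: 102 × 144 mm
H7: 72 × 102 mm
H8: 51 × 72 mm
→ matches H7.

H7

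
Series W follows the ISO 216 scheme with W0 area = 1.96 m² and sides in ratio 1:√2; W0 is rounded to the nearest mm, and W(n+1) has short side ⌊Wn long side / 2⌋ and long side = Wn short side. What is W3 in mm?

Let W0's short side be w mm. w · w√2 = 1.96 m² = 1,960,000 mm², so w ≈ 1177.3 mm and w√2 ≈ 1664.9 mm → W0 = 1177 × 1665 mm.
W1: ⌊1665/2⌋ × 1177 = 832 × 1177 mm
W2: ⌊1177/2⌋ × 832 = 588 × 832 mm
W3: ⌊832/2⌋ × 588 = 416 × 588 mm

416 × 588 mm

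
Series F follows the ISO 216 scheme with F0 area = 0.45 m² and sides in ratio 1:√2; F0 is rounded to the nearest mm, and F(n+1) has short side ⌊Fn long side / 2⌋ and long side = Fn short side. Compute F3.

199 × 282 mm

Let F0's short side be w mm. w · w√2 = 0.45 m² = 450,000 mm², so w ≈ 564.1 mm and w√2 ≈ 797.7 mm → F0 = 564 × 798 mm.
F1: ⌊798/2⌋ × 564 = 399 × 564 mm
F2: ⌊564/2⌋ × 399 = 282 × 399 mm
F3: ⌊399/2⌋ × 282 = 199 × 282 mm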